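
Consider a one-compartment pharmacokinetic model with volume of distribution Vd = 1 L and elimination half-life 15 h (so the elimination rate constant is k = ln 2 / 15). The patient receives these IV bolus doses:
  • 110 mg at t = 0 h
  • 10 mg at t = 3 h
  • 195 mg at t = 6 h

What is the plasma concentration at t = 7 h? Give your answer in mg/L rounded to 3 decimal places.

k = ln 2 / 15 = 0.04621 per h
Dose 1 (110 mg at t=0 h): 110·exp(−0.04621·7) = 79.600 mg/L
Dose 2 (10 mg at t=3 h): 10·exp(−0.04621·4) = 8.312 mg/L
Dose 3 (195 mg at t=6 h): 195·exp(−0.04621·1) = 186.194 mg/L
C(7) = 79.600 + 8.312 + 186.194 = 274.106 mg/L

274.106 mg/L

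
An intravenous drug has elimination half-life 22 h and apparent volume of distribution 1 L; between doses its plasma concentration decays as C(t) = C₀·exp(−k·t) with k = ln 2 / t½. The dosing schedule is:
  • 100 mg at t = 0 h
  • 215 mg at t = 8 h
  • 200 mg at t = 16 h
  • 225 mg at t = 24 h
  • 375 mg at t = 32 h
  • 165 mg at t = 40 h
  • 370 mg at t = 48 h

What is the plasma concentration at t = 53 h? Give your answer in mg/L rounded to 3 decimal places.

842.603 mg/L

k = ln 2 / 22 = 0.03151 per h
Dose 1 (100 mg at t=0 h): 100·exp(−0.03151·53) = 18.827 mg/L
Dose 2 (215 mg at t=8 h): 215·exp(−0.03151·45) = 52.083 mg/L
Dose 3 (200 mg at t=16 h): 200·exp(−0.03151·37) = 62.338 mg/L
Dose 4 (225 mg at t=24 h): 225·exp(−0.03151·29) = 90.234 mg/L
Dose 5 (375 mg at t=32 h): 375·exp(−0.03151·21) = 193.502 mg/L
Dose 6 (165 mg at t=40 h): 165·exp(−0.03151·13) = 109.548 mg/L
Dose 7 (370 mg at t=48 h): 370·exp(−0.03151·5) = 316.072 mg/L
C(53) = 18.827 + 52.083 + 62.338 + 90.234 + 193.502 + 109.548 + 316.072 = 842.603 mg/L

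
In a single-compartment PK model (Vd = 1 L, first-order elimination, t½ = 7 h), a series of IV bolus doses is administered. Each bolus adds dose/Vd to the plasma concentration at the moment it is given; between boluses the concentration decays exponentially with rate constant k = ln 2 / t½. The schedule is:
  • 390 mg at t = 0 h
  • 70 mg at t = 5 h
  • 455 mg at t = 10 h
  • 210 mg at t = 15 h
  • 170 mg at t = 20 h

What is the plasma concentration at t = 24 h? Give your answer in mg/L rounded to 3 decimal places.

k = ln 2 / 7 = 0.09902 per h
Dose 1 (390 mg at t=0 h): 390·exp(−0.09902·24) = 36.221 mg/L
Dose 2 (70 mg at t=5 h): 70·exp(−0.09902·19) = 10.666 mg/L
Dose 3 (455 mg at t=10 h): 455·exp(−0.09902·14) = 113.750 mg/L
Dose 4 (210 mg at t=15 h): 210·exp(−0.09902·9) = 86.135 mg/L
Dose 5 (170 mg at t=20 h): 170·exp(−0.09902·4) = 114.402 mg/L
C(24) = 36.221 + 10.666 + 113.750 + 86.135 + 114.402 = 361.174 mg/L

361.174 mg/L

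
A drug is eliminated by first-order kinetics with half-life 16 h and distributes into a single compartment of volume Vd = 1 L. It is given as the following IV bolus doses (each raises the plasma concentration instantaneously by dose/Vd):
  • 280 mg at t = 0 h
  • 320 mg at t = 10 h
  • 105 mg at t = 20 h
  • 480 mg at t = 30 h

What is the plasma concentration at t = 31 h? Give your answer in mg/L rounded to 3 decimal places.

k = ln 2 / 16 = 0.04332 per h
Dose 1 (280 mg at t=0 h): 280·exp(−0.04332·31) = 73.099 mg/L
Dose 2 (320 mg at t=10 h): 320·exp(−0.04332·21) = 128.839 mg/L
Dose 3 (105 mg at t=20 h): 105·exp(−0.04332·11) = 65.198 mg/L
Dose 4 (480 mg at t=30 h): 480·exp(−0.04332·1) = 459.650 mg/L
C(31) = 73.099 + 128.839 + 65.198 + 459.650 = 726.786 mg/L

726.786 mg/L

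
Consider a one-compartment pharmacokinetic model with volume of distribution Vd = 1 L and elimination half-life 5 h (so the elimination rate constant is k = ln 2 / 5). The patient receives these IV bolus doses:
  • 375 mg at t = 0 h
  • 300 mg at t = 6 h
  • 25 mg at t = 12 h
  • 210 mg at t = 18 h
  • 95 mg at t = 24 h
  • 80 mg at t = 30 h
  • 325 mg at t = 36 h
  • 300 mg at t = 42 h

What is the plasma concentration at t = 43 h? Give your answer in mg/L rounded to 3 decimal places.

k = ln 2 / 5 = 0.13863 per h
Dose 1 (375 mg at t=0 h): 375·exp(−0.13863·43) = 0.966 mg/L
Dose 2 (300 mg at t=6 h): 300·exp(−0.13863·37) = 1.776 mg/L
Dose 3 (25 mg at t=12 h): 25·exp(−0.13863·31) = 0.340 mg/L
Dose 4 (210 mg at t=18 h): 210·exp(−0.13863·25) = 6.563 mg/L
Dose 5 (95 mg at t=24 h): 95·exp(−0.13863·19) = 6.820 mg/L
Dose 6 (80 mg at t=30 h): 80·exp(−0.13863·13) = 13.195 mg/L
Dose 7 (325 mg at t=36 h): 325·exp(−0.13863·7) = 123.152 mg/L
Dose 8 (300 mg at t=42 h): 300·exp(−0.13863·1) = 261.165 mg/L
C(43) = 0.966 + 1.776 + 0.340 + 6.563 + 6.820 + 13.195 + 123.152 + 261.165 = 413.978 mg/L

413.978 mg/L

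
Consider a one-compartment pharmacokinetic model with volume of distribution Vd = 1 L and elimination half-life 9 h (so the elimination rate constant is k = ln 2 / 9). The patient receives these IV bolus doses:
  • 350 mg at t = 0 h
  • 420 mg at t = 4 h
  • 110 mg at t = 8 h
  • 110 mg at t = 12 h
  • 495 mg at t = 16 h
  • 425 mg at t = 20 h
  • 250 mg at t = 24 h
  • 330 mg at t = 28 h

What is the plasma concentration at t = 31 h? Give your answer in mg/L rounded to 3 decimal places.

874.640 mg/L

k = ln 2 / 9 = 0.07702 per h
Dose 1 (350 mg at t=0 h): 350·exp(−0.07702·31) = 32.150 mg/L
Dose 2 (420 mg at t=4 h): 420·exp(−0.07702·27) = 52.500 mg/L
Dose 3 (110 mg at t=8 h): 110·exp(−0.07702·23) = 18.711 mg/L
Dose 4 (110 mg at t=12 h): 110·exp(−0.07702·19) = 25.462 mg/L
Dose 5 (495 mg at t=16 h): 495·exp(−0.07702·15) = 155.915 mg/L
Dose 6 (425 mg at t=20 h): 425·exp(−0.07702·11) = 182.164 mg/L
Dose 7 (250 mg at t=24 h): 250·exp(−0.07702·7) = 145.816 mg/L
Dose 8 (330 mg at t=28 h): 330·exp(−0.07702·3) = 261.921 mg/L
C(31) = 32.150 + 52.500 + 18.711 + 25.462 + 155.915 + 182.164 + 145.816 + 261.921 = 874.640 mg/L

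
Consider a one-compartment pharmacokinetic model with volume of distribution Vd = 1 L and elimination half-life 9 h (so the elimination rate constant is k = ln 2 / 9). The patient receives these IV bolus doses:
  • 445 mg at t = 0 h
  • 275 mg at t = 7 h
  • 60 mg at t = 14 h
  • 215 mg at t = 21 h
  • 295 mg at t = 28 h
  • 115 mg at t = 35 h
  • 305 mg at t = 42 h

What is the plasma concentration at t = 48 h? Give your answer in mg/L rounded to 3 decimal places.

351.596 mg/L

k = ln 2 / 9 = 0.07702 per h
Dose 1 (445 mg at t=0 h): 445·exp(−0.07702·48) = 11.037 mg/L
Dose 2 (275 mg at t=7 h): 275·exp(−0.07702·41) = 11.694 mg/L
Dose 3 (60 mg at t=14 h): 60·exp(−0.07702·34) = 4.374 mg/L
Dose 4 (215 mg at t=21 h): 215·exp(−0.07702·27) = 26.875 mg/L
Dose 5 (295 mg at t=28 h): 295·exp(−0.07702·20) = 63.222 mg/L
Dose 6 (115 mg at t=35 h): 115·exp(−0.07702·13) = 42.255 mg/L
Dose 7 (305 mg at t=42 h): 305·exp(−0.07702·6) = 192.138 mg/L
C(48) = 11.037 + 11.694 + 4.374 + 26.875 + 63.222 + 42.255 + 192.138 = 351.596 mg/L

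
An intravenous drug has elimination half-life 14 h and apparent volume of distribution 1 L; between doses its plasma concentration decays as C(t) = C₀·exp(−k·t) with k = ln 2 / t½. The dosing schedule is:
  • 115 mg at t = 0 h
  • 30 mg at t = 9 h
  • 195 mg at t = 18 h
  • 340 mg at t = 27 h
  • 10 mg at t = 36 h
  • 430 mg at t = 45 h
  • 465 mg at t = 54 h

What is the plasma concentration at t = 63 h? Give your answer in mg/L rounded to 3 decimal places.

562.169 mg/L

k = ln 2 / 14 = 0.04951 per h
Dose 1 (115 mg at t=0 h): 115·exp(−0.04951·63) = 5.082 mg/L
Dose 2 (30 mg at t=9 h): 30·exp(−0.04951·54) = 2.070 mg/L
Dose 3 (195 mg at t=18 h): 195·exp(−0.04951·45) = 21.011 mg/L
Dose 4 (340 mg at t=27 h): 340·exp(−0.04951·36) = 57.201 mg/L
Dose 5 (10 mg at t=36 h): 10·exp(−0.04951·27) = 2.627 mg/L
Dose 6 (430 mg at t=45 h): 430·exp(−0.04951·18) = 176.372 mg/L
Dose 7 (465 mg at t=54 h): 465·exp(−0.04951·9) = 297.806 mg/L
C(63) = 5.082 + 2.070 + 21.011 + 57.201 + 2.627 + 176.372 + 297.806 = 562.169 mg/L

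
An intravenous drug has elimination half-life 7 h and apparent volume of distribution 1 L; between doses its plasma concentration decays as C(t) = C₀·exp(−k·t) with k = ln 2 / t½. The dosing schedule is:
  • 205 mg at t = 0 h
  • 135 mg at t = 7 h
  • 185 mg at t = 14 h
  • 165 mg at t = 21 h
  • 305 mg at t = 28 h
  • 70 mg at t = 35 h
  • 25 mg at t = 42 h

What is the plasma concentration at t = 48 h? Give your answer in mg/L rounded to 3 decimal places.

97.082 mg/L

k = ln 2 / 7 = 0.09902 per h
Dose 1 (205 mg at t=0 h): 205·exp(−0.09902·48) = 1.768 mg/L
Dose 2 (135 mg at t=7 h): 135·exp(−0.09902·41) = 2.329 mg/L
Dose 3 (185 mg at t=14 h): 185·exp(−0.09902·34) = 6.383 mg/L
Dose 4 (165 mg at t=21 h): 165·exp(−0.09902·27) = 11.386 mg/L
Dose 5 (305 mg at t=28 h): 305·exp(−0.09902·20) = 42.093 mg/L
Dose 6 (70 mg at t=35 h): 70·exp(−0.09902·13) = 19.322 mg/L
Dose 7 (25 mg at t=42 h): 25·exp(−0.09902·6) = 13.801 mg/L
C(48) = 1.768 + 2.329 + 6.383 + 11.386 + 42.093 + 19.322 + 13.801 = 97.082 mg/L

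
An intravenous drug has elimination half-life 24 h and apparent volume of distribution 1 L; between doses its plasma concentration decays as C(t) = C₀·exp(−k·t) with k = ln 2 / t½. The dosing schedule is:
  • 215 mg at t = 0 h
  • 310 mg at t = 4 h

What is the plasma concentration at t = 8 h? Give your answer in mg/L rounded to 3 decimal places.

446.824 mg/L

k = ln 2 / 24 = 0.02888 per h
Dose 1 (215 mg at t=0 h): 215·exp(−0.02888·8) = 170.646 mg/L
Dose 2 (310 mg at t=4 h): 310·exp(−0.02888·4) = 276.179 mg/L
C(8) = 170.646 + 276.179 = 446.824 mg/L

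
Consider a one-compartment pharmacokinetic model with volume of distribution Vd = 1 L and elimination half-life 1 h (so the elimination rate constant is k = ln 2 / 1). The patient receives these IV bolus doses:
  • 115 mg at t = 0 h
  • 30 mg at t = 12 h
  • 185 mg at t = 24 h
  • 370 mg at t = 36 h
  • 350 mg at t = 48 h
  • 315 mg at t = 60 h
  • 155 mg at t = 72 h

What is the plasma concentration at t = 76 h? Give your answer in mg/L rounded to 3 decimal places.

9.692 mg/L

k = ln 2 / 1 = 0.69315 per h
Dose 1 (115 mg at t=0 h): 115·exp(−0.69315·76) = 0.000 mg/L
Dose 2 (30 mg at t=12 h): 30·exp(−0.69315·64) = 0.000 mg/L
Dose 3 (185 mg at t=24 h): 185·exp(−0.69315·52) = 0.000 mg/L
Dose 4 (370 mg at t=36 h): 370·exp(−0.69315·40) = 0.000 mg/L
Dose 5 (350 mg at t=48 h): 350·exp(−0.69315·28) = 0.000 mg/L
Dose 6 (315 mg at t=60 h): 315·exp(−0.69315·16) = 0.005 mg/L
Dose 7 (155 mg at t=72 h): 155·exp(−0.69315·4) = 9.688 mg/L
C(76) = 0.000 + 0.000 + 0.000 + 0.000 + 0.000 + 0.005 + 9.688 = 9.692 mg/L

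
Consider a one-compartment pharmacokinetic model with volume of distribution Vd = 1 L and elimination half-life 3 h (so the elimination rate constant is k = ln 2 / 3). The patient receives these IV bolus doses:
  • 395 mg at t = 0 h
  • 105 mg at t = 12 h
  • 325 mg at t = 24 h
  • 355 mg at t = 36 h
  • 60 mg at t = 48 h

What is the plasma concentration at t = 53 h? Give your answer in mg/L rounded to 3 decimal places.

26.297 mg/L

k = ln 2 / 3 = 0.23105 per h
Dose 1 (395 mg at t=0 h): 395·exp(−0.23105·53) = 0.002 mg/L
Dose 2 (105 mg at t=12 h): 105·exp(−0.23105·41) = 0.008 mg/L
Dose 3 (325 mg at t=24 h): 325·exp(−0.23105·29) = 0.400 mg/L
Dose 4 (355 mg at t=36 h): 355·exp(−0.23105·17) = 6.989 mg/L
Dose 5 (60 mg at t=48 h): 60·exp(−0.23105·5) = 18.899 mg/L
C(53) = 0.002 + 0.008 + 0.400 + 6.989 + 18.899 = 26.297 mg/L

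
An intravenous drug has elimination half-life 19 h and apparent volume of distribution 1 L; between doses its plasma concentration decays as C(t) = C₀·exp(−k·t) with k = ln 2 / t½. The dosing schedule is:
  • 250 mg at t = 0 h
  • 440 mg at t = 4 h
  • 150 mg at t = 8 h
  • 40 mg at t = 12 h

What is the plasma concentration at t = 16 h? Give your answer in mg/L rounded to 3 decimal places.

570.065 mg/L

k = ln 2 / 19 = 0.03648 per h
Dose 1 (250 mg at t=0 h): 250·exp(−0.03648·16) = 139.457 mg/L
Dose 2 (440 mg at t=4 h): 440·exp(−0.03648·12) = 284.007 mg/L
Dose 3 (150 mg at t=8 h): 150·exp(−0.03648·8) = 112.032 mg/L
Dose 4 (40 mg at t=12 h): 40·exp(−0.03648·4) = 34.569 mg/L
C(16) = 139.457 + 284.007 + 112.032 + 34.569 = 570.065 mg/L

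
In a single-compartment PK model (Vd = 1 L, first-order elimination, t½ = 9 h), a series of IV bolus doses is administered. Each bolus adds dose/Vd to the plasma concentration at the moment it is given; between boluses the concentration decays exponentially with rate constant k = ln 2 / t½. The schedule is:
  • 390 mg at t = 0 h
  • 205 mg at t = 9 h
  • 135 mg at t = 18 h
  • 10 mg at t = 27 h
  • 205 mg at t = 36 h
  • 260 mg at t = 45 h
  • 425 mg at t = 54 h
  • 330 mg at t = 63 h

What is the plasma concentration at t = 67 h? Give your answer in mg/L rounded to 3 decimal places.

k = ln 2 / 9 = 0.07702 per h
Dose 1 (390 mg at t=0 h): 390·exp(−0.07702·67) = 2.239 mg/L
Dose 2 (205 mg at t=9 h): 205·exp(−0.07702·58) = 2.354 mg/L
Dose 3 (135 mg at t=18 h): 135·exp(−0.07702·49) = 3.100 mg/L
Dose 4 (10 mg at t=27 h): 10·exp(−0.07702·40) = 0.459 mg/L
Dose 5 (205 mg at t=36 h): 205·exp(−0.07702·31) = 18.831 mg/L
Dose 6 (260 mg at t=45 h): 260·exp(−0.07702·22) = 47.766 mg/L
Dose 7 (425 mg at t=54 h): 425·exp(−0.07702·13) = 156.159 mg/L
Dose 8 (330 mg at t=63 h): 330·exp(−0.07702·4) = 242.506 mg/L
C(67) = 2.239 + 2.354 + 3.100 + 0.459 + 18.831 + 47.766 + 156.159 + 242.506 = 473.415 mg/L

473.415 mg/L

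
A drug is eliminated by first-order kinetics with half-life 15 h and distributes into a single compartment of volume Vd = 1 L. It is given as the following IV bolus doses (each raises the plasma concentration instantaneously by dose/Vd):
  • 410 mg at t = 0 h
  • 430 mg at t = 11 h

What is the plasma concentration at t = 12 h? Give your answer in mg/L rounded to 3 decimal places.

646.065 mg/L

k = ln 2 / 15 = 0.04621 per h
Dose 1 (410 mg at t=0 h): 410·exp(−0.04621·12) = 235.483 mg/L
Dose 2 (430 mg at t=11 h): 430·exp(−0.04621·1) = 410.582 mg/L
C(12) = 235.483 + 410.582 = 646.065 mg/L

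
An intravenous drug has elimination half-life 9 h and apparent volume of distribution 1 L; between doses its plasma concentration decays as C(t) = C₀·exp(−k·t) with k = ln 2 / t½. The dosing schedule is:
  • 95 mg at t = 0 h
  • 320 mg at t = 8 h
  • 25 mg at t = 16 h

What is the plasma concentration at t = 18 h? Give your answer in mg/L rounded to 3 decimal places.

k = ln 2 / 9 = 0.07702 per h
Dose 1 (95 mg at t=0 h): 95·exp(−0.07702·18) = 23.750 mg/L
Dose 2 (320 mg at t=8 h): 320·exp(−0.07702·10) = 148.140 mg/L
Dose 3 (25 mg at t=16 h): 25·exp(−0.07702·2) = 21.431 mg/L
C(18) = 23.750 + 148.140 + 21.431 = 193.321 mg/L

193.321 mg/L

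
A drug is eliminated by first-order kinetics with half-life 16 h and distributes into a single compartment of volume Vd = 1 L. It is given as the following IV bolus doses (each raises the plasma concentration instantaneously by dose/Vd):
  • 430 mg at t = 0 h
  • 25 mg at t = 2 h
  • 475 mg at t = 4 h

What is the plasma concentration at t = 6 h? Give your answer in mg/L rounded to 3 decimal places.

k = ln 2 / 16 = 0.04332 per h
Dose 1 (430 mg at t=0 h): 430·exp(−0.04332·6) = 331.575 mg/L
Dose 2 (25 mg at t=2 h): 25·exp(−0.04332·4) = 21.022 mg/L
Dose 3 (475 mg at t=4 h): 475·exp(−0.04332·2) = 435.577 mg/L
C(6) = 331.575 + 21.022 + 435.577 = 788.175 mg/L

788.175 mg/L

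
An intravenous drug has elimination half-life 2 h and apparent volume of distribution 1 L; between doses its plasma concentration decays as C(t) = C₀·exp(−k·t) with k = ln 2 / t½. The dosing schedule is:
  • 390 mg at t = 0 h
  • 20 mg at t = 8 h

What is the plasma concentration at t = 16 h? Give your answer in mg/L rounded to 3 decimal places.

2.773 mg/L

k = ln 2 / 2 = 0.34657 per h
Dose 1 (390 mg at t=0 h): 390·exp(−0.34657·16) = 1.523 mg/L
Dose 2 (20 mg at t=8 h): 20·exp(−0.34657·8) = 1.250 mg/L
C(16) = 1.523 + 1.250 = 2.773 mg/L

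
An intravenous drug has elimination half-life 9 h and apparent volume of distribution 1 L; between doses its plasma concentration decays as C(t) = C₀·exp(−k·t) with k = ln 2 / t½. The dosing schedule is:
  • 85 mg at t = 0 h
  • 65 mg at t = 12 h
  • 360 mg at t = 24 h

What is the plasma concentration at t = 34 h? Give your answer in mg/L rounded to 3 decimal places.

184.796 mg/L

k = ln 2 / 9 = 0.07702 per h
Dose 1 (85 mg at t=0 h): 85·exp(−0.07702·34) = 6.197 mg/L
Dose 2 (65 mg at t=12 h): 65·exp(−0.07702·22) = 11.942 mg/L
Dose 3 (360 mg at t=24 h): 360·exp(−0.07702·10) = 166.657 mg/L
C(34) = 6.197 + 11.942 + 166.657 = 184.796 mg/L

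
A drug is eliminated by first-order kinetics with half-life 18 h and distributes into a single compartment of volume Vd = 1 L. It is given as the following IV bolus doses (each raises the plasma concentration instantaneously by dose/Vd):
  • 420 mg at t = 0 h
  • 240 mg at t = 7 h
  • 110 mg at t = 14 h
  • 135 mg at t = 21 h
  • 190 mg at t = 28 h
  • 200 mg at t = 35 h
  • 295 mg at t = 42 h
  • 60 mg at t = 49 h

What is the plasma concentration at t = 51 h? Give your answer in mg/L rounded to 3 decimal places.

622.521 mg/L

k = ln 2 / 18 = 0.03851 per h
Dose 1 (420 mg at t=0 h): 420·exp(−0.03851·51) = 58.929 mg/L
Dose 2 (240 mg at t=7 h): 240·exp(−0.03851·44) = 44.092 mg/L
Dose 3 (110 mg at t=14 h): 110·exp(−0.03851·37) = 26.461 mg/L
Dose 4 (135 mg at t=21 h): 135·exp(−0.03851·30) = 42.522 mg/L
Dose 5 (190 mg at t=28 h): 190·exp(−0.03851·23) = 78.362 mg/L
Dose 6 (200 mg at t=35 h): 200·exp(−0.03851·16) = 108.006 mg/L
Dose 7 (295 mg at t=42 h): 295·exp(−0.03851·9) = 208.597 mg/L
Dose 8 (60 mg at t=49 h): 60·exp(−0.03851·2) = 55.552 mg/L
C(51) = 58.929 + 44.092 + 26.461 + 42.522 + 78.362 + 108.006 + 208.597 + 55.552 = 622.521 mg/L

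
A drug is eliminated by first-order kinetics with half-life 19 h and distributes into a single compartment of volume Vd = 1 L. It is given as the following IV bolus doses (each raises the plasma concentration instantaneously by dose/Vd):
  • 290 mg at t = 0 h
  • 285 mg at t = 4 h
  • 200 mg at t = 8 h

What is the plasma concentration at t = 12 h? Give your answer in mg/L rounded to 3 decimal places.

k = ln 2 / 19 = 0.03648 per h
Dose 1 (290 mg at t=0 h): 290·exp(−0.03648·12) = 187.186 mg/L
Dose 2 (285 mg at t=4 h): 285·exp(−0.03648·8) = 212.861 mg/L
Dose 3 (200 mg at t=8 h): 200·exp(−0.03648·4) = 172.844 mg/L
C(12) = 187.186 + 212.861 + 172.844 = 572.891 mg/L

572.891 mg/L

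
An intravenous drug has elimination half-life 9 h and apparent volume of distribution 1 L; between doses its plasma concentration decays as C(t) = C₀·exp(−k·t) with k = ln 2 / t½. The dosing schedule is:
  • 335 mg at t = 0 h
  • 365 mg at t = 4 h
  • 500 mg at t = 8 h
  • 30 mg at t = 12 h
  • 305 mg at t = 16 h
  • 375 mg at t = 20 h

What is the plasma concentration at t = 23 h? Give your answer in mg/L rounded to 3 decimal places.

787.351 mg/L

k = ln 2 / 9 = 0.07702 per h
Dose 1 (335 mg at t=0 h): 335·exp(−0.07702·23) = 56.983 mg/L
Dose 2 (365 mg at t=4 h): 365·exp(−0.07702·19) = 84.486 mg/L
Dose 3 (500 mg at t=8 h): 500·exp(−0.07702·15) = 157.490 mg/L
Dose 4 (30 mg at t=12 h): 30·exp(−0.07702·11) = 12.859 mg/L
Dose 5 (305 mg at t=16 h): 305·exp(−0.07702·7) = 177.896 mg/L
Dose 6 (375 mg at t=20 h): 375·exp(−0.07702·3) = 297.638 mg/L
C(23) = 56.983 + 84.486 + 157.490 + 12.859 + 177.896 + 297.638 = 787.351 mg/L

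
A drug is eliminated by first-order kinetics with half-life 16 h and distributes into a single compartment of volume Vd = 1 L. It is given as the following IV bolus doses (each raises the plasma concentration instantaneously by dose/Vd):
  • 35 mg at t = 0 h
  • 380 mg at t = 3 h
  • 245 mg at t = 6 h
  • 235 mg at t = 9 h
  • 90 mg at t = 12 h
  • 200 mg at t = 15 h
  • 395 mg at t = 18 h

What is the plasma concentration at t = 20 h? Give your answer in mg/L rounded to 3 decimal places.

1063.071 mg/L

k = ln 2 / 16 = 0.04332 per h
Dose 1 (35 mg at t=0 h): 35·exp(−0.04332·20) = 14.716 mg/L
Dose 2 (380 mg at t=3 h): 380·exp(−0.04332·17) = 181.945 mg/L
Dose 3 (245 mg at t=6 h): 245·exp(−0.04332·14) = 133.587 mg/L
Dose 4 (235 mg at t=9 h): 235·exp(−0.04332·11) = 145.918 mg/L
Dose 5 (90 mg at t=12 h): 90·exp(−0.04332·8) = 63.640 mg/L
Dose 6 (200 mg at t=15 h): 200·exp(−0.04332·5) = 161.049 mg/L
Dose 7 (395 mg at t=18 h): 395·exp(−0.04332·2) = 362.217 mg/L
C(20) = 14.716 + 181.945 + 133.587 + 145.918 + 63.640 + 161.049 + 362.217 = 1063.071 mg/L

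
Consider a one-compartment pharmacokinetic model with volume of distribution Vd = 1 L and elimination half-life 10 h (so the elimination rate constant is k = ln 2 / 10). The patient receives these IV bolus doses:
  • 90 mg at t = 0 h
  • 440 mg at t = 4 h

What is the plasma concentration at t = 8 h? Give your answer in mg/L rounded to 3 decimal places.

385.149 mg/L

k = ln 2 / 10 = 0.06931 per h
Dose 1 (90 mg at t=0 h): 90·exp(−0.06931·8) = 51.691 mg/L
Dose 2 (440 mg at t=4 h): 440·exp(−0.06931·4) = 333.458 mg/L
C(8) = 51.691 + 333.458 = 385.149 mg/L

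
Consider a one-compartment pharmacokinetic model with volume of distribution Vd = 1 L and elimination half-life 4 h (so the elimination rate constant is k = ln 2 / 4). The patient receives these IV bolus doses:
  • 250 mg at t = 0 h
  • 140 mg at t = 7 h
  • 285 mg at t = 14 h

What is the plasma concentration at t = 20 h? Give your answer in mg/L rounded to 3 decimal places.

123.291 mg/L

k = ln 2 / 4 = 0.17329 per h
Dose 1 (250 mg at t=0 h): 250·exp(−0.17329·20) = 7.812 mg/L
Dose 2 (140 mg at t=7 h): 140·exp(−0.17329·13) = 14.716 mg/L
Dose 3 (285 mg at t=14 h): 285·exp(−0.17329·6) = 100.763 mg/L
C(20) = 7.812 + 14.716 + 100.763 = 123.291 mg/L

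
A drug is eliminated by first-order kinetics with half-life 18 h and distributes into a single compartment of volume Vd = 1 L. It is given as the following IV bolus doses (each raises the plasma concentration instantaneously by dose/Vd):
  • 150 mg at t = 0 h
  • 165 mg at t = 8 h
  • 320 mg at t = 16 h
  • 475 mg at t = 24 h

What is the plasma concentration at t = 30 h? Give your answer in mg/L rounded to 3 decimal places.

681.622 mg/L

k = ln 2 / 18 = 0.03851 per h
Dose 1 (150 mg at t=0 h): 150·exp(−0.03851·30) = 47.247 mg/L
Dose 2 (165 mg at t=8 h): 165·exp(−0.03851·22) = 70.723 mg/L
Dose 3 (320 mg at t=16 h): 320·exp(−0.03851·14) = 186.645 mg/L
Dose 4 (475 mg at t=24 h): 475·exp(−0.03851·6) = 377.008 mg/L
C(30) = 47.247 + 70.723 + 186.645 + 377.008 = 681.622 mg/L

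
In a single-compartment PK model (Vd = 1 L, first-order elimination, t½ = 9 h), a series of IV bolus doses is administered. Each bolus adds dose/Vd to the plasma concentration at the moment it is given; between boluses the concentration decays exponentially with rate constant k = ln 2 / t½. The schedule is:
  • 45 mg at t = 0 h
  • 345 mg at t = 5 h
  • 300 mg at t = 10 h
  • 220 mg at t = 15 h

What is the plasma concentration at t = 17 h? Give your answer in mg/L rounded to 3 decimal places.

k = ln 2 / 9 = 0.07702 per h
Dose 1 (45 mg at t=0 h): 45·exp(−0.07702·17) = 12.151 mg/L
Dose 2 (345 mg at t=5 h): 345·exp(−0.07702·12) = 136.913 mg/L
Dose 3 (300 mg at t=10 h): 300·exp(−0.07702·7) = 174.979 mg/L
Dose 4 (220 mg at t=15 h): 220·exp(−0.07702·2) = 188.594 mg/L
C(17) = 12.151 + 136.913 + 174.979 + 188.594 = 512.637 mg/L

512.637 mg/L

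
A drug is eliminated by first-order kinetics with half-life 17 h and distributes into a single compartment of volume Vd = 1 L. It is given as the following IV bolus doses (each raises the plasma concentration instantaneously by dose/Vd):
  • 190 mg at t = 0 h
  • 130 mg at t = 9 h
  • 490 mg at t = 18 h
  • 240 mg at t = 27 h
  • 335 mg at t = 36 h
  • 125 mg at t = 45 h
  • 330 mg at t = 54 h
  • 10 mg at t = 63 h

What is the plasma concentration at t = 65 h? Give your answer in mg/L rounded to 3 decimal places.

527.686 mg/L

k = ln 2 / 17 = 0.04077 per h
Dose 1 (190 mg at t=0 h): 190·exp(−0.04077·65) = 13.420 mg/L
Dose 2 (130 mg at t=9 h): 130·exp(−0.04077·56) = 13.253 mg/L
Dose 3 (490 mg at t=18 h): 490·exp(−0.04077·47) = 72.100 mg/L
Dose 4 (240 mg at t=27 h): 240·exp(−0.04077·38) = 50.971 mg/L
Dose 5 (335 mg at t=36 h): 335·exp(−0.04077·29) = 102.689 mg/L
Dose 6 (125 mg at t=45 h): 125·exp(−0.04077·20) = 55.304 mg/L
Dose 7 (330 mg at t=54 h): 330·exp(−0.04077·11) = 210.732 mg/L
Dose 8 (10 mg at t=63 h): 10·exp(−0.04077·2) = 9.217 mg/L
C(65) = 13.420 + 13.253 + 72.100 + 50.971 + 102.689 + 55.304 + 210.732 + 9.217 = 527.686 mg/L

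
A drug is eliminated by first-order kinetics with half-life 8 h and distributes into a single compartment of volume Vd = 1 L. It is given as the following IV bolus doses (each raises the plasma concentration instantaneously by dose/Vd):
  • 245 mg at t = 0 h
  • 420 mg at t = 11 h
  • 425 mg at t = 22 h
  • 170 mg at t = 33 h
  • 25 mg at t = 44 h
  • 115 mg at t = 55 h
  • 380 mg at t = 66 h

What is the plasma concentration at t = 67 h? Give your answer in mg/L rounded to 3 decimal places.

k = ln 2 / 8 = 0.08664 per h
Dose 1 (245 mg at t=0 h): 245·exp(−0.08664·67) = 0.738 mg/L
Dose 2 (420 mg at t=11 h): 420·exp(−0.08664·56) = 3.281 mg/L
Dose 3 (425 mg at t=22 h): 425·exp(−0.08664·45) = 8.612 mg/L
Dose 4 (170 mg at t=33 h): 170·exp(−0.08664·34) = 8.935 mg/L
Dose 5 (25 mg at t=44 h): 25·exp(−0.08664·23) = 3.408 mg/L
Dose 6 (115 mg at t=55 h): 115·exp(−0.08664·12) = 40.659 mg/L
Dose 7 (380 mg at t=66 h): 380·exp(−0.08664·1) = 348.462 mg/L
C(67) = 0.738 + 3.281 + 8.612 + 8.935 + 3.408 + 40.659 + 348.462 = 414.094 mg/L

414.094 mg/L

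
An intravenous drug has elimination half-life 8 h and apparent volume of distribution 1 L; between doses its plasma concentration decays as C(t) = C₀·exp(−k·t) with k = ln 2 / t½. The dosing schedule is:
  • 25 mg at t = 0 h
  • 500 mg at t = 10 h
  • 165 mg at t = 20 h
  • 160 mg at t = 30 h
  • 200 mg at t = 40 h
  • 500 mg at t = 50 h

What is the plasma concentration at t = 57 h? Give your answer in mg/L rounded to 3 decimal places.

k = ln 2 / 8 = 0.08664 per h
Dose 1 (25 mg at t=0 h): 25·exp(−0.08664·57) = 0.179 mg/L
Dose 2 (500 mg at t=10 h): 500·exp(−0.08664·47) = 8.520 mg/L
Dose 3 (165 mg at t=20 h): 165·exp(−0.08664·37) = 6.687 mg/L
Dose 4 (160 mg at t=30 h): 160·exp(−0.08664·27) = 15.422 mg/L
Dose 5 (200 mg at t=40 h): 200·exp(−0.08664·17) = 45.850 mg/L
Dose 6 (500 mg at t=50 h): 500·exp(−0.08664·7) = 272.627 mg/L
C(57) = 0.179 + 8.520 + 6.687 + 15.422 + 45.850 + 272.627 = 349.285 mg/L

349.285 mg/L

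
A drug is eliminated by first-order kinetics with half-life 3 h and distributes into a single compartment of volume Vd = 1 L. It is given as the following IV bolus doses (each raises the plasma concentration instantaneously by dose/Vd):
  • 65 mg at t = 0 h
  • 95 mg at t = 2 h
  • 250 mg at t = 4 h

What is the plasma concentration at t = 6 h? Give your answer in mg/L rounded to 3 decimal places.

211.441 mg/L

k = ln 2 / 3 = 0.23105 per h
Dose 1 (65 mg at t=0 h): 65·exp(−0.23105·6) = 16.250 mg/L
Dose 2 (95 mg at t=2 h): 95·exp(−0.23105·4) = 37.701 mg/L
Dose 3 (250 mg at t=4 h): 250·exp(−0.23105·2) = 157.490 mg/L
C(6) = 16.250 + 37.701 + 157.490 = 211.441 mg/L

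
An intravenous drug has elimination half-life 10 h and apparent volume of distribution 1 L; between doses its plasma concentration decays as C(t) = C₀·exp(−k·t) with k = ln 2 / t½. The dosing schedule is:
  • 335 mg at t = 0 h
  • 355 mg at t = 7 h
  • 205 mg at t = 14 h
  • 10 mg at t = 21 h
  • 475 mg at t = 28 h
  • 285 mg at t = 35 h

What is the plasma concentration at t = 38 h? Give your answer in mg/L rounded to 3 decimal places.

k = ln 2 / 10 = 0.06931 per h
Dose 1 (335 mg at t=0 h): 335·exp(−0.06931·38) = 24.051 mg/L
Dose 2 (355 mg at t=7 h): 355·exp(−0.06931·31) = 41.403 mg/L
Dose 3 (205 mg at t=14 h): 205·exp(−0.06931·24) = 38.840 mg/L
Dose 4 (10 mg at t=21 h): 10·exp(−0.06931·17) = 3.078 mg/L
Dose 5 (475 mg at t=28 h): 475·exp(−0.06931·10) = 237.500 mg/L
Dose 6 (285 mg at t=35 h): 285·exp(−0.06931·3) = 231.492 mg/L
C(38) = 24.051 + 41.403 + 38.840 + 3.078 + 237.500 + 231.492 = 576.364 mg/L

576.364 mg/L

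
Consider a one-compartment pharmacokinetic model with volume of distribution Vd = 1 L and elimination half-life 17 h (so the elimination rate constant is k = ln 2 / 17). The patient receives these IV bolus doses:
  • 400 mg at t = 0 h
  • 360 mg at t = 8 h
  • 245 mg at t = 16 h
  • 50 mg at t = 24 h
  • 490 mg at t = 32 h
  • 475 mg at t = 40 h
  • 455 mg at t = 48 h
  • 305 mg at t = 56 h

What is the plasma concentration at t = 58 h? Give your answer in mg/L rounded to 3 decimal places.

1122.678 mg/L

k = ln 2 / 17 = 0.04077 per h
Dose 1 (400 mg at t=0 h): 400·exp(−0.04077·58) = 37.585 mg/L
Dose 2 (360 mg at t=8 h): 360·exp(−0.04077·50) = 46.873 mg/L
Dose 3 (245 mg at t=16 h): 245·exp(−0.04077·42) = 44.202 mg/L
Dose 4 (50 mg at t=24 h): 50·exp(−0.04077·34) = 12.500 mg/L
Dose 5 (490 mg at t=32 h): 490·exp(−0.04077·26) = 169.745 mg/L
Dose 6 (475 mg at t=40 h): 475·exp(−0.04077·18) = 228.011 mg/L
Dose 7 (455 mg at t=48 h): 455·exp(−0.04077·10) = 302.646 mg/L
Dose 8 (305 mg at t=56 h): 305·exp(−0.04077·2) = 281.115 mg/L
C(58) = 37.585 + 46.873 + 44.202 + 12.500 + 169.745 + 228.011 + 302.646 + 281.115 = 1122.678 mg/L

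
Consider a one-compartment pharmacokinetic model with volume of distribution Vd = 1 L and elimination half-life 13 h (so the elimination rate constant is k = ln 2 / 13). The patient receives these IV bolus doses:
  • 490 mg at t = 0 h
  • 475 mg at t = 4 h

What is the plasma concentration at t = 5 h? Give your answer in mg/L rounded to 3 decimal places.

825.669 mg/L

k = ln 2 / 13 = 0.05332 per h
Dose 1 (490 mg at t=0 h): 490·exp(−0.05332·5) = 375.332 mg/L
Dose 2 (475 mg at t=4 h): 475·exp(−0.05332·1) = 450.337 mg/L
C(5) = 375.332 + 450.337 = 825.669 mg/L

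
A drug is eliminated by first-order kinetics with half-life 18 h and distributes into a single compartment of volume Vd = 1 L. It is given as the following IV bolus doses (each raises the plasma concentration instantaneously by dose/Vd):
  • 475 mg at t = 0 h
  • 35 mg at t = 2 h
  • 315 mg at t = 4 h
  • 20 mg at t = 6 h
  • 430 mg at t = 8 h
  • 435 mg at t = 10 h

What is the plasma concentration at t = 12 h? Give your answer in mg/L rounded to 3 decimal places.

1341.773 mg/L

k = ln 2 / 18 = 0.03851 per h
Dose 1 (475 mg at t=0 h): 475·exp(−0.03851·12) = 299.231 mg/L
Dose 2 (35 mg at t=2 h): 35·exp(−0.03851·10) = 23.814 mg/L
Dose 3 (315 mg at t=4 h): 315·exp(−0.03851·8) = 231.483 mg/L
Dose 4 (20 mg at t=6 h): 20·exp(−0.03851·6) = 15.874 mg/L
Dose 5 (430 mg at t=8 h): 430·exp(−0.03851·4) = 368.615 mg/L
Dose 6 (435 mg at t=10 h): 435·exp(−0.03851·2) = 402.755 mg/L
C(12) = 299.231 + 23.814 + 231.483 + 15.874 + 368.615 + 402.755 = 1341.773 mg/L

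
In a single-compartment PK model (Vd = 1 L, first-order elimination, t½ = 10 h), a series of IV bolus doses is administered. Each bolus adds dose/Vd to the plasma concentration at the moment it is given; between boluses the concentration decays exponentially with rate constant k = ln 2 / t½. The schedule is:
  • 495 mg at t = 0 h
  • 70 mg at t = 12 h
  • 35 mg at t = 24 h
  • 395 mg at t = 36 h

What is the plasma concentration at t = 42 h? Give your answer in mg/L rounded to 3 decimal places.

k = ln 2 / 10 = 0.06931 per h
Dose 1 (495 mg at t=0 h): 495·exp(−0.06931·42) = 26.933 mg/L
Dose 2 (70 mg at t=12 h): 70·exp(−0.06931·30) = 8.750 mg/L
Dose 3 (35 mg at t=24 h): 35·exp(−0.06931·18) = 10.051 mg/L
Dose 4 (395 mg at t=36 h): 395·exp(−0.06931·6) = 260.603 mg/L
C(42) = 26.933 + 8.750 + 10.051 + 260.603 = 306.337 mg/L

306.337 mg/L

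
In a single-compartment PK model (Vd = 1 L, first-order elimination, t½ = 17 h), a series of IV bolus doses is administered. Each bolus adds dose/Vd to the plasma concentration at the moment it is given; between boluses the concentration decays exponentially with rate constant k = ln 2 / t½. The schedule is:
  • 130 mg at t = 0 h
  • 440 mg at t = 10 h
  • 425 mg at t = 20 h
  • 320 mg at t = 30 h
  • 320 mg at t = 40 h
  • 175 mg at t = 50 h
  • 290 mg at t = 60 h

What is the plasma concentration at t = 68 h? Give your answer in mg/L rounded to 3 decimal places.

k = ln 2 / 17 = 0.04077 per h
Dose 1 (130 mg at t=0 h): 130·exp(−0.04077·68) = 8.125 mg/L
Dose 2 (440 mg at t=10 h): 440·exp(−0.04077·58) = 41.344 mg/L
Dose 3 (425 mg at t=20 h): 425·exp(−0.04077·48) = 60.037 mg/L
Dose 4 (320 mg at t=30 h): 320·exp(−0.04077·38) = 67.961 mg/L
Dose 5 (320 mg at t=40 h): 320·exp(−0.04077·28) = 102.173 mg/L
Dose 6 (175 mg at t=50 h): 175·exp(−0.04077·18) = 84.004 mg/L
Dose 7 (290 mg at t=60 h): 290·exp(−0.04077·8) = 209.284 mg/L
C(68) = 8.125 + 41.344 + 60.037 + 67.961 + 102.173 + 84.004 + 209.284 = 572.928 mg/L

572.928 mg/L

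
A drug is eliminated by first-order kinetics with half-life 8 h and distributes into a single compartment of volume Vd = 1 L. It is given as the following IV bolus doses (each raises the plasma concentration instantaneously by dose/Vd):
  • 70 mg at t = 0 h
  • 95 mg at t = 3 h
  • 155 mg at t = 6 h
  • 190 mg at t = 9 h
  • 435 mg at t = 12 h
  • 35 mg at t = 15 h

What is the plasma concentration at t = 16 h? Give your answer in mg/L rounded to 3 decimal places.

k = ln 2 / 8 = 0.08664 per h
Dose 1 (70 mg at t=0 h): 70·exp(−0.08664·16) = 17.500 mg/L
Dose 2 (95 mg at t=3 h): 95·exp(−0.08664·13) = 30.800 mg/L
Dose 3 (155 mg at t=6 h): 155·exp(−0.08664·10) = 65.169 mg/L
Dose 4 (190 mg at t=9 h): 190·exp(−0.08664·7) = 103.598 mg/L
Dose 5 (435 mg at t=12 h): 435·exp(−0.08664·4) = 307.591 mg/L
Dose 6 (35 mg at t=15 h): 35·exp(−0.08664·1) = 32.095 mg/L
C(16) = 17.500 + 30.800 + 65.169 + 103.598 + 307.591 + 32.095 = 556.754 mg/L

556.754 mg/L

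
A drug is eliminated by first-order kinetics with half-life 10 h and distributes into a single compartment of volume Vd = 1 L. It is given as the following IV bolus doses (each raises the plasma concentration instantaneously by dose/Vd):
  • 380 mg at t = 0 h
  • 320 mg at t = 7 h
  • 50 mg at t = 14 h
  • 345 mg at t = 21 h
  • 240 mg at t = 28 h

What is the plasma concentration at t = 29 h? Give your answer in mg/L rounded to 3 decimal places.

560.309 mg/L

k = ln 2 / 10 = 0.06931 per h
Dose 1 (380 mg at t=0 h): 380·exp(−0.06931·29) = 50.909 mg/L
Dose 2 (320 mg at t=7 h): 320·exp(−0.06931·22) = 69.644 mg/L
Dose 3 (50 mg at t=14 h): 50·exp(−0.06931·15) = 17.678 mg/L
Dose 4 (345 mg at t=21 h): 345·exp(−0.06931·8) = 198.150 mg/L
Dose 5 (240 mg at t=28 h): 240·exp(−0.06931·1) = 223.928 mg/L
C(29) = 50.909 + 69.644 + 17.678 + 198.150 + 223.928 = 560.309 mg/L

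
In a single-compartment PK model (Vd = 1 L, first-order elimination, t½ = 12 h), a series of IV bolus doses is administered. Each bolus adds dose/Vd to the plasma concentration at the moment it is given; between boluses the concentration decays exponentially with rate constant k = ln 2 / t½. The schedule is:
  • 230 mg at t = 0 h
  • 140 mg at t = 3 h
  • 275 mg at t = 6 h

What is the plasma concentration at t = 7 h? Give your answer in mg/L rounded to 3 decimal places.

524.190 mg/L

k = ln 2 / 12 = 0.05776 per h
Dose 1 (230 mg at t=0 h): 230·exp(−0.05776·7) = 153.507 mg/L
Dose 2 (140 mg at t=3 h): 140·exp(−0.05776·4) = 111.118 mg/L
Dose 3 (275 mg at t=6 h): 275·exp(−0.05776·1) = 259.565 mg/L
C(7) = 153.507 + 111.118 + 259.565 = 524.190 mg/L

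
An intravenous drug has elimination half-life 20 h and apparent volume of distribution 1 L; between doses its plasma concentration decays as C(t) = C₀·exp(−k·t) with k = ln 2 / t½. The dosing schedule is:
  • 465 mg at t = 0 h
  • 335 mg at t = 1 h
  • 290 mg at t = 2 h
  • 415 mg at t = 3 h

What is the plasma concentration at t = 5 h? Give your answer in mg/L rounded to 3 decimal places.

k = ln 2 / 20 = 0.03466 per h
Dose 1 (465 mg at t=0 h): 465·exp(−0.03466·5) = 391.017 mg/L
Dose 2 (335 mg at t=1 h): 335·exp(−0.03466·4) = 291.634 mg/L
Dose 3 (290 mg at t=2 h): 290·exp(−0.03466·3) = 261.363 mg/L
Dose 4 (415 mg at t=3 h): 415·exp(−0.03466·2) = 387.209 mg/L
C(5) = 391.017 + 291.634 + 261.363 + 387.209 = 1331.223 mg/L

1331.223 mg/L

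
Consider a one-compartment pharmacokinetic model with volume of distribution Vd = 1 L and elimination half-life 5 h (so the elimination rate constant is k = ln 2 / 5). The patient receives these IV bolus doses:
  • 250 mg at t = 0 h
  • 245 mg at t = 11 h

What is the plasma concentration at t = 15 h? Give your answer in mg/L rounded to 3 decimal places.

171.966 mg/L

k = ln 2 / 5 = 0.13863 per h
Dose 1 (250 mg at t=0 h): 250·exp(−0.13863·15) = 31.250 mg/L
Dose 2 (245 mg at t=11 h): 245·exp(−0.13863·4) = 140.716 mg/L
C(15) = 31.250 + 140.716 = 171.966 mg/L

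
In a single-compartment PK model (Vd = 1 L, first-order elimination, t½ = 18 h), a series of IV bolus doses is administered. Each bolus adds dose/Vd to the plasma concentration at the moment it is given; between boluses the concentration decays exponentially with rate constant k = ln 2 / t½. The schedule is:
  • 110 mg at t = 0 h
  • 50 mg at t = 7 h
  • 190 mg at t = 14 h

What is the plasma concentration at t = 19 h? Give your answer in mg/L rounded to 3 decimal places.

k = ln 2 / 18 = 0.03851 per h
Dose 1 (110 mg at t=0 h): 110·exp(−0.03851·19) = 52.922 mg/L
Dose 2 (50 mg at t=7 h): 50·exp(−0.03851·12) = 31.498 mg/L
Dose 3 (190 mg at t=14 h): 190·exp(−0.03851·5) = 156.724 mg/L
C(19) = 52.922 + 31.498 + 156.724 = 241.144 mg/L

241.144 mg/L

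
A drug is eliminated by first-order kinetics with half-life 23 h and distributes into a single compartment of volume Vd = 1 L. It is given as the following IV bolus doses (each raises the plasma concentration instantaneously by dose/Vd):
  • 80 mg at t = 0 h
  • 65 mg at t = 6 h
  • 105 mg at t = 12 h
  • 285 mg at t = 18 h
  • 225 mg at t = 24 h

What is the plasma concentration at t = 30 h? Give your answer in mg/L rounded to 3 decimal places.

k = ln 2 / 23 = 0.03014 per h
Dose 1 (80 mg at t=0 h): 80·exp(−0.03014·30) = 32.392 mg/L
Dose 2 (65 mg at t=6 h): 65·exp(−0.03014·24) = 31.535 mg/L
Dose 3 (105 mg at t=12 h): 105·exp(−0.03014·18) = 61.038 mg/L
Dose 4 (285 mg at t=18 h): 285·exp(−0.03014·12) = 198.512 mg/L
Dose 5 (225 mg at t=24 h): 225·exp(−0.03014·6) = 187.782 mg/L
C(30) = 32.392 + 31.535 + 61.038 + 198.512 + 187.782 = 511.259 mg/L

511.259 mg/L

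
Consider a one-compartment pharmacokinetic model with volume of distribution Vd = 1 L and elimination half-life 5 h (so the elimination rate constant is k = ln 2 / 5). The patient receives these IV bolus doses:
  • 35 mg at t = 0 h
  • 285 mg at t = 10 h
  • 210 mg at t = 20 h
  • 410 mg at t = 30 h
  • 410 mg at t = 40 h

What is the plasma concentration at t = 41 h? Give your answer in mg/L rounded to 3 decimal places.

461.579 mg/L

k = ln 2 / 5 = 0.13863 per h
Dose 1 (35 mg at t=0 h): 35·exp(−0.13863·41) = 0.119 mg/L
Dose 2 (285 mg at t=10 h): 285·exp(−0.13863·31) = 3.877 mg/L
Dose 3 (210 mg at t=20 h): 210·exp(−0.13863·21) = 11.426 mg/L
Dose 4 (410 mg at t=30 h): 410·exp(−0.13863·11) = 89.231 mg/L
Dose 5 (410 mg at t=40 h): 410·exp(−0.13863·1) = 356.926 mg/L
C(41) = 0.119 + 3.877 + 11.426 + 89.231 + 356.926 = 461.579 mg/L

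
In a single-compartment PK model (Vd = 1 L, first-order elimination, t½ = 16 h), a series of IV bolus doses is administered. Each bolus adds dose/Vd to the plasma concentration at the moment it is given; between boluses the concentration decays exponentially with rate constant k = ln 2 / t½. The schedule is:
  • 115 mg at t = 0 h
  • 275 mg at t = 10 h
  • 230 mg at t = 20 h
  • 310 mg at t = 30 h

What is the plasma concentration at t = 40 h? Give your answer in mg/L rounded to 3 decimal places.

393.015 mg/L

k = ln 2 / 16 = 0.04332 per h
Dose 1 (115 mg at t=0 h): 115·exp(−0.04332·40) = 20.329 mg/L
Dose 2 (275 mg at t=10 h): 275·exp(−0.04332·30) = 74.972 mg/L
Dose 3 (230 mg at t=20 h): 230·exp(−0.04332·20) = 96.703 mg/L
Dose 4 (310 mg at t=30 h): 310·exp(−0.04332·10) = 201.010 mg/L
C(40) = 20.329 + 74.972 + 96.703 + 201.010 = 393.015 mg/L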